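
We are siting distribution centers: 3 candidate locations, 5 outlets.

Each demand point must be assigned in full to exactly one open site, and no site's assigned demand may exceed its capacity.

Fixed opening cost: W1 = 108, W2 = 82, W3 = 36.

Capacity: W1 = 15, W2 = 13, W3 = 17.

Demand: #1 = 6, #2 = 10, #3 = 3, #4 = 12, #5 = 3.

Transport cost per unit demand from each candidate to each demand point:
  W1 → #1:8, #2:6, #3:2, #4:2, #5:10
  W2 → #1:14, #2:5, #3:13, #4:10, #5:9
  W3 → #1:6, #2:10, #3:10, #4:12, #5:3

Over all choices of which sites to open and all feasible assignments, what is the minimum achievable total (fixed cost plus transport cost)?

Open {W1, W2, W3}; cheapest assignment that respects the capacities:
  W1 (cap 15, load 15): #3, #4 — cost 3×2 + 12×2 = 30
  W2 (cap 13, load 10): #2 — cost 10×5 = 50
  W3 (cap 17, load 9): #1, #5 — cost 6×6 + 3×3 = 45
  Shipping 125, fixed 226 → total 351.
  Any other capacity-feasible assignment to {W1, W2, W3} ships for at least 125.
Total demand is 34 and no other set of sites has combined capacity ≥ 34, so {W1, W2, W3} is the only feasible choice of open sites. Minimum: 351.

351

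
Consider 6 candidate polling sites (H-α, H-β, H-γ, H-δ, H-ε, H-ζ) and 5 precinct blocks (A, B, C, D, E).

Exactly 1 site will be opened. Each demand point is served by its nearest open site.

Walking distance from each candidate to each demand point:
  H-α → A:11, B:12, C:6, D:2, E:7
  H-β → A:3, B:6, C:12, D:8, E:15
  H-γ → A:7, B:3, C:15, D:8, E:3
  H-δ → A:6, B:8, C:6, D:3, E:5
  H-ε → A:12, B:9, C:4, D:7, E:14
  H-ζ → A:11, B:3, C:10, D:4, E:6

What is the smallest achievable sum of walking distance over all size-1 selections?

28

Open {H-δ}.
  A→H-δ 6, B→H-δ 8, C→H-δ 6, D→H-δ 3, E→H-δ 5  ⇒ total 28.
Compare {H-ζ}: total 34.
Compare {H-γ}: total 36.
No size-1 selection does better; minimum is 28.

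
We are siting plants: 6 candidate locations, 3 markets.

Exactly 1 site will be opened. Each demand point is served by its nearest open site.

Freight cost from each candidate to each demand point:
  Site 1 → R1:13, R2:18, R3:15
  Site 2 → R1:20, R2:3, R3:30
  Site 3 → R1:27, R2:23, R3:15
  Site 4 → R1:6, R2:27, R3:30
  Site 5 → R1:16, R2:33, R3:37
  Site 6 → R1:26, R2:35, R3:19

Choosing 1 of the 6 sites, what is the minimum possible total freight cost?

46

Open {Site 1}.
  R1→Site 1 13, R2→Site 1 18, R3→Site 1 15  ⇒ total 46.
Compare {Site 2}: total 53.
Compare {Site 4}: total 63.
No size-1 selection does better; minimum is 46.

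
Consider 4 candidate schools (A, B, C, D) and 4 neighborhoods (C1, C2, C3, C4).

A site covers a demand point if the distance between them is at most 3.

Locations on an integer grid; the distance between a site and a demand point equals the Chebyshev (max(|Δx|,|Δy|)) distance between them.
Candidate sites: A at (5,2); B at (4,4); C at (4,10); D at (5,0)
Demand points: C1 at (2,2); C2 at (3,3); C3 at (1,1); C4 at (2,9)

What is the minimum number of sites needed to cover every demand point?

2

Coverage sets (demand points within 3 of each site):
  A: {C1, C2}
  B: {C1, C2, C3}
  C: {C4}
  D: {C1, C2}
No single site covers all 4 demand points.
But {B, C} covers everything, so the minimum is 2.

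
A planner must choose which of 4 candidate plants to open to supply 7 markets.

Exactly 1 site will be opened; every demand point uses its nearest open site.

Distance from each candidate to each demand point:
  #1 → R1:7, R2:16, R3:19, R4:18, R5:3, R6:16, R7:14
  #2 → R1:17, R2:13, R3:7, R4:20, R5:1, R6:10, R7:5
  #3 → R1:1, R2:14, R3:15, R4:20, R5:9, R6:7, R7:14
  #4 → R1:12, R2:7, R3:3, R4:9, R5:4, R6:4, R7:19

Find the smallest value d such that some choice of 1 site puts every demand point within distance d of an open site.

19

Open {#1}.
  Farthest demand point is R3 at distance 19 (to #1); all others are ≤ 19.
With {#4} the worst case is 19.
With {#2} the worst case is 20.
No size-1 selection achieves below 19.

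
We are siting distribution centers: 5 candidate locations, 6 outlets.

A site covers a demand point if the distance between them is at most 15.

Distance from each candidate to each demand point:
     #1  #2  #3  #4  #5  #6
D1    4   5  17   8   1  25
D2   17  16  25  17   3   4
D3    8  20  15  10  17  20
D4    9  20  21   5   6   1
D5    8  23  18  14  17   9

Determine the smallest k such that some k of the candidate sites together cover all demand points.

3

Coverage sets (demand points within 15 of each site):
  D1: {#1, #2, #4, #5}
  D2: {#5, #6}
  D3: {#1, #3, #4}
  D4: {#1, #4, #5, #6}
  D5: {#1, #4, #6}
No 2 sites suffice: every size-2 union leaves at least one demand point uncovered.
But {D1, D2, D3} covers everything, so the minimum is 3.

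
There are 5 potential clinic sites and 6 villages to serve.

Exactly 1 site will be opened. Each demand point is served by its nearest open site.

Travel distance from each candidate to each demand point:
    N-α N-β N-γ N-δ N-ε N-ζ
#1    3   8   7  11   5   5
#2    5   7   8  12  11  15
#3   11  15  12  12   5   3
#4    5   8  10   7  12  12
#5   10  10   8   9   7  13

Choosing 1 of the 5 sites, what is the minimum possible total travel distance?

Open {#1}.
  N-α→#1 3, N-β→#1 8, N-γ→#1 7, N-δ→#1 11, N-ε→#1 5, N-ζ→#1 5  ⇒ total 39.
Compare {#4}: total 54.
Compare {#5}: total 57.
No size-1 selection does better; minimum is 39.

39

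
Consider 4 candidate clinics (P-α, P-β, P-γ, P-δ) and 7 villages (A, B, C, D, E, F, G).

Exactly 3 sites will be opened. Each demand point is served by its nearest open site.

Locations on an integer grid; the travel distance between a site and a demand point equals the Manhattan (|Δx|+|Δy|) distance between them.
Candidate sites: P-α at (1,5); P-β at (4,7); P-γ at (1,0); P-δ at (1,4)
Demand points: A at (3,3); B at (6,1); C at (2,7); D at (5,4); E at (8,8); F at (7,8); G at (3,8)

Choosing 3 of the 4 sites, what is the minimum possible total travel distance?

Open {P-β, P-γ, P-δ}.
  A→P-δ 3, B→P-γ 6, C→P-β 2, D→P-β 4, E→P-β 5, F→P-β 4, G→P-β 2  ⇒ total 26.
Compare {P-α, P-β, P-γ}: total 27.
Compare {P-α, P-β, P-δ}: total 28.
No size-3 selection does better; minimum is 26.

26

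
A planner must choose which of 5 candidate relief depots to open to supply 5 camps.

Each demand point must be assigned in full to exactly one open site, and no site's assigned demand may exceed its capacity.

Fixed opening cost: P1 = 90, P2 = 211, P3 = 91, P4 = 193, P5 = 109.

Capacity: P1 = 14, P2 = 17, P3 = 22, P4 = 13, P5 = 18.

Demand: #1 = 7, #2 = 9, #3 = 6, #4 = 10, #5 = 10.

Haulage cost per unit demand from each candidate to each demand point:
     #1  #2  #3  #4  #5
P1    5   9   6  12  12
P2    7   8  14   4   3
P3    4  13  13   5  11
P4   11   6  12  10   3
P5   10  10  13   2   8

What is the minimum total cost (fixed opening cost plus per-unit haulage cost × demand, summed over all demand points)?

Open {P1, P3, P5}; cheapest assignment that respects the capacities:
  P1 (cap 14, load 9): #2 — cost 9×9 = 81
  P3 (cap 22, load 17): #1, #5 — cost 7×4 + 10×11 = 138
  P5 (cap 18, load 16): #3, #4 — cost 6×13 + 10×2 = 98
  Shipping 317, fixed 290 → total 607.
  Any other capacity-feasible assignment to {P1, P3, P5} ships for at least 317.
Compare {P1, P3, P4}: its best feasible assignment gives total 642.
Compare {P1, P2, P3}: its best feasible assignment gives total 660.
Every other set of open sites that can feasibly serve all demand totals ≥ 642 even under its best assignment. Minimum: 607.

607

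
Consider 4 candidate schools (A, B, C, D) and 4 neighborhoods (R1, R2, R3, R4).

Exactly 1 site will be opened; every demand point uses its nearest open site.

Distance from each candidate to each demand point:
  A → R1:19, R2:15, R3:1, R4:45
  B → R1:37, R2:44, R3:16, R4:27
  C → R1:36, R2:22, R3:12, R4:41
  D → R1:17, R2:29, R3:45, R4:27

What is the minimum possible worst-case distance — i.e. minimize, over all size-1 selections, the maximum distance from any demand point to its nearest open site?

Open {C}.
  Farthest demand point is R4 at distance 41 (to C); all others are ≤ 41.
With {B} the worst case is 44.
With {A} the worst case is 45.
No size-1 selection achieves below 41.

41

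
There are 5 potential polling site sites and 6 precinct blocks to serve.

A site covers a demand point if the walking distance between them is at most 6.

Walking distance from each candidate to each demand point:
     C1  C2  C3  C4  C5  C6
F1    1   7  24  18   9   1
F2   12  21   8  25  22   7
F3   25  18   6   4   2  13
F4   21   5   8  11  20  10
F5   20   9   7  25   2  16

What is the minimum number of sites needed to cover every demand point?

Coverage sets (demand points within 6 of each site):
  F1: {C1, C6}
  F2: {}
  F3: {C3, C4, C5}
  F4: {C2}
  F5: {C5}
No 2 sites suffice: every size-2 union leaves at least one demand point uncovered.
But {F1, F3, F4} covers everything, so the minimum is 3.

3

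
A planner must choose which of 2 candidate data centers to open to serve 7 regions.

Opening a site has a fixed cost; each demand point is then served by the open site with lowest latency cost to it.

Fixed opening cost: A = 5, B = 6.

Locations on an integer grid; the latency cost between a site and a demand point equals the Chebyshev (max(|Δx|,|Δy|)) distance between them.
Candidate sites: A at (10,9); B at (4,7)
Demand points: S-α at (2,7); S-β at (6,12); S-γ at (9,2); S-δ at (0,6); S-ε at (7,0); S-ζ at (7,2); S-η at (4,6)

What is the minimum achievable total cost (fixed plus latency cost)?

Open {B}: assign each demand point to its cheapest open site.
  S-α→B 2, S-β→B 5, S-γ→B 5, S-δ→B 4, S-ε→B 7, S-ζ→B 5, S-η→B 1
  latency cost 29, fixed 6 → total 35.
Compare {A, B}: latency cost 28 + fixed 11 = 39.
Compare {A}: latency cost 51 + fixed 5 = 56.

35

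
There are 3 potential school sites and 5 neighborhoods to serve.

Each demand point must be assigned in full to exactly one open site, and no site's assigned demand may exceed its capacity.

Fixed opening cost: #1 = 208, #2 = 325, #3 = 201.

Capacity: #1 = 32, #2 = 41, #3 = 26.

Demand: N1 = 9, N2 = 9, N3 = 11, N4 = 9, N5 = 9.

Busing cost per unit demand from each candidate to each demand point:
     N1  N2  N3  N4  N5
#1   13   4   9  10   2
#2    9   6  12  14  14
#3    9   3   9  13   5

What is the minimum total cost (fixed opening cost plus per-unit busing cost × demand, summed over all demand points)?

724

Open {#1, #3}; cheapest assignment that respects the capacities:
  #1 (cap 32, load 29): N3, N4, N5 — cost 11×9 + 9×10 + 9×2 = 207
  #3 (cap 26, load 18): N1, N2 — cost 9×9 + 9×3 = 108
  Shipping 315, fixed 409 → total 724.
  Any other capacity-feasible assignment to {#1, #3} ships for at least 315.
Compare {#1, #2}: its best feasible assignment gives total 875.
Compare {#2, #3}: its best feasible assignment gives total 931.
Every other set of open sites that can feasibly serve all demand totals ≥ 875 even under its best assignment. Minimum: 724.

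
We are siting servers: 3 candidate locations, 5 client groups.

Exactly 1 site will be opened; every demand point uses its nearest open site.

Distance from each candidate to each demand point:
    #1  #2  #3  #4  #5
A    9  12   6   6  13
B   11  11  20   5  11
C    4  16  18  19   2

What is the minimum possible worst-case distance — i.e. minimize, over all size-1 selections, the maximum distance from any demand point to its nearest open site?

13

Open {A}.
  Farthest demand point is #5 at distance 13 (to A); all others are ≤ 13.
With {C} the worst case is 19.
With {B} the worst case is 20.
No size-1 selection achieves below 13.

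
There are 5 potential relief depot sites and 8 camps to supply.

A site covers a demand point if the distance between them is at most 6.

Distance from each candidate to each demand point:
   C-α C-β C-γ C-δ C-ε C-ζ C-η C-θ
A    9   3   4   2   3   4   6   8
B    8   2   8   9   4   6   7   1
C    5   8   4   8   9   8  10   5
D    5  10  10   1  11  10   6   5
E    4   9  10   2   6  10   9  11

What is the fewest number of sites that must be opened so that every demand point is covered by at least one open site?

Coverage sets (demand points within 6 of each site):
  A: {C-β, C-γ, C-δ, C-ε, C-ζ, C-η}
  B: {C-β, C-ε, C-ζ, C-θ}
  C: {C-α, C-γ, C-θ}
  D: {C-α, C-δ, C-η, C-θ}
  E: {C-α, C-δ, C-ε}
No single site covers all 8 demand points.
But {A, C} covers everything, so the minimum is 2.

2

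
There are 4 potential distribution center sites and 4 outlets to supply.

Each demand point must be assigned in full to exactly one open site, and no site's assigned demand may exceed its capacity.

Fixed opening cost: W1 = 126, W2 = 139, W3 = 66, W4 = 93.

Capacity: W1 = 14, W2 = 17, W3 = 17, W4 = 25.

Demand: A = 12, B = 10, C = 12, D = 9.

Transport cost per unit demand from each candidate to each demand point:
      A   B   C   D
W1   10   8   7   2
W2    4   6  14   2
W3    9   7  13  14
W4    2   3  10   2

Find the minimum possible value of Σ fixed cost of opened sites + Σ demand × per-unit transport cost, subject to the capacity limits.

481

Open {W1, W3, W4}; cheapest assignment that respects the capacities:
  W1 (cap 14, load 12): C — cost 12×7 = 84
  W3 (cap 17, load 10): B — cost 10×7 = 70
  W4 (cap 25, load 21): A, D — cost 12×2 + 9×2 = 42
  Shipping 196, fixed 285 → total 481.
  Any other capacity-feasible assignment to {W1, W3, W4} ships for at least 196.
Compare {W1, W2, W4}: its best feasible assignment gives total 514.
Compare {W2, W3, W4}: its best feasible assignment gives total 526.
Every other set of open sites that can feasibly serve all demand totals ≥ 514 even under its best assignment. Minimum: 481.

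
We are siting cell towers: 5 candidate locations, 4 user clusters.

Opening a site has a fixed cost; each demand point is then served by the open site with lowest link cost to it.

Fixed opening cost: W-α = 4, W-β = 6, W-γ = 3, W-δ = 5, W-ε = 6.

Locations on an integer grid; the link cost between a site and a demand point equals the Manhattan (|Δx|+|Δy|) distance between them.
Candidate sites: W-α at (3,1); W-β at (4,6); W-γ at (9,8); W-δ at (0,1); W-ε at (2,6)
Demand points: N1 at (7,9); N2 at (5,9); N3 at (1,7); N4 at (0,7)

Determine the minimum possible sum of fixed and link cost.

Open {W-γ, W-ε}: assign each demand point to its cheapest open site.
  N1→W-γ 3, N2→W-γ 5, N3→W-ε 2, N4→W-ε 3
  link cost 13, fixed 9 → total 22.
Compare {W-β}: link cost 19 + fixed 6 = 25.
Compare {W-ε}: link cost 19 + fixed 6 = 25.
Compare {W-β, W-γ}: link cost 16 + fixed 9 = 25.
All other subsets cost ≥ 25. Minimum total cost: 22.

22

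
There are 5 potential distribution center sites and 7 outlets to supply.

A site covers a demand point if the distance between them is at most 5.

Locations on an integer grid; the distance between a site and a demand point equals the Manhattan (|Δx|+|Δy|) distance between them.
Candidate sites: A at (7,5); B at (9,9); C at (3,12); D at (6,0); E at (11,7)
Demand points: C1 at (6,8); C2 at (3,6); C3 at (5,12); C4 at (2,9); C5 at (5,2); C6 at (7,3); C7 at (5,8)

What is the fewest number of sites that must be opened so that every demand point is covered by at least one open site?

Coverage sets (demand points within 5 of each site):
  A: {C1, C2, C5, C6, C7}
  B: {C1, C7}
  C: {C3, C4}
  D: {C5, C6}
  E: {}
No single site covers all 7 demand points.
But {A, C} covers everything, so the minimum is 2.

2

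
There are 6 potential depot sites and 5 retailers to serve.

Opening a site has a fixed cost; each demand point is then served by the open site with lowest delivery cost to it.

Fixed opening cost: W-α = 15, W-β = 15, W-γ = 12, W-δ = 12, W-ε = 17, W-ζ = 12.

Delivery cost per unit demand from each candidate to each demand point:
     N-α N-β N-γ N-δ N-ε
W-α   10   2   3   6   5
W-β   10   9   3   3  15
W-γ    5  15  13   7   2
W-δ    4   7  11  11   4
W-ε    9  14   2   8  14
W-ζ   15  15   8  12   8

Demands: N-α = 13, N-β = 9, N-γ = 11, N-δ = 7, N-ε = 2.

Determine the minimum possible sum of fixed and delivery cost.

174

Open {W-α, W-β, W-δ}: assign each demand point to its cheapest open site.
  N-α→W-δ 13×4=52, N-β→W-α 9×2=18, N-γ→W-α 11×3=33, N-δ→W-β 7×3=21, N-ε→W-δ 2×4=8
  delivery cost 132, fixed 42 → total 174.
Compare {W-α, W-δ}: delivery cost 153 + fixed 27 = 180.
Compare {W-α, W-β, W-δ, W-ε}: delivery cost 121 + fixed 59 = 180.
Compare {W-α, W-β, W-γ, W-δ}: delivery cost 128 + fixed 54 = 182.
All other subsets cost ≥ 180. Minimum total cost: 174.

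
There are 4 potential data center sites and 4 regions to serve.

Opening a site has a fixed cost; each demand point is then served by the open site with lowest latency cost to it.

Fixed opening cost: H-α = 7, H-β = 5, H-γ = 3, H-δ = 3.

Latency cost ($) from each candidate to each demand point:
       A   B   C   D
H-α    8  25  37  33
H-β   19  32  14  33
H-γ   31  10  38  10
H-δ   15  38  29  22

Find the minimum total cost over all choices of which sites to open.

Open {H-α, H-β, H-γ}: assign each demand point to its cheapest open site.
  A→H-α 8, B→H-γ 10, C→H-β 14, D→H-γ 10
  latency cost 42, fixed 15 → total 57.
Compare {H-β, H-γ, H-δ}: latency cost 49 + fixed 11 = 60.
Compare {H-α, H-β, H-γ, H-δ}: latency cost 42 + fixed 18 = 60.
Compare {H-β, H-γ}: latency cost 53 + fixed 8 = 61.
All other subsets cost ≥ 60. Minimum total cost: 57.

57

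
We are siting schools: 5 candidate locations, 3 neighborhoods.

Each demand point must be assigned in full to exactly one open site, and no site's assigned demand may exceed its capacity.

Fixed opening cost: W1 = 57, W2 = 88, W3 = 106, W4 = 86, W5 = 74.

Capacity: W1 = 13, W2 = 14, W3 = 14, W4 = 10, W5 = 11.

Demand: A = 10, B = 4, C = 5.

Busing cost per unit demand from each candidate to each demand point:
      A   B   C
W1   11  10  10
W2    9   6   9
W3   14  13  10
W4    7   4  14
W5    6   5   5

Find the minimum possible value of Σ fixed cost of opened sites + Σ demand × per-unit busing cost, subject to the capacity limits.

Open {W4, W5}; cheapest assignment that respects the capacities:
  W4 (cap 10, load 10): A — cost 10×7 = 70
  W5 (cap 11, load 9): B, C — cost 4×5 + 5×5 = 45
  Shipping 115, fixed 160 → total 275.
  Any other capacity-feasible assignment to {W4, W5} ships for at least 115.
Compare {W1, W5}: its best feasible assignment gives total 281.
Compare {W2, W5}: its best feasible assignment gives total 291.
Every other set of open sites that can feasibly serve all demand totals ≥ 281 even under its best assignment. Minimum: 275.

275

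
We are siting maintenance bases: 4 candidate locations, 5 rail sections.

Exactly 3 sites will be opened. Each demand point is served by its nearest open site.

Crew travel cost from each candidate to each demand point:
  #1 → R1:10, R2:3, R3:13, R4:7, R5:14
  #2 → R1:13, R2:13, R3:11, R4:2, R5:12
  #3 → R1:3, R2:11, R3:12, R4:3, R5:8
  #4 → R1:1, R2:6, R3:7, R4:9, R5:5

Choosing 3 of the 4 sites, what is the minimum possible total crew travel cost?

18

Open {#1, #2, #4}.
  R1→#4 1, R2→#1 3, R3→#4 7, R4→#2 2, R5→#4 5  ⇒ total 18.
Compare {#1, #3, #4}: total 19.
Compare {#2, #3, #4}: total 21.
No size-3 selection does better; minimum is 18.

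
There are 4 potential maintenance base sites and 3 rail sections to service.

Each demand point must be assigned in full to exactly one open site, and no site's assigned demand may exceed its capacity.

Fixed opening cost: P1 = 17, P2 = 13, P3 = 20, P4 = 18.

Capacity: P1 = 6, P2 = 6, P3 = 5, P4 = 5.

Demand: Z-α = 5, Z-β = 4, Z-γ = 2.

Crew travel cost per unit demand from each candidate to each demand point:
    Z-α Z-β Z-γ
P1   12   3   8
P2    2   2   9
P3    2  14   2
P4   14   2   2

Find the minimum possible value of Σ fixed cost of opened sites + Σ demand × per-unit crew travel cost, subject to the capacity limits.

68

Open {P1, P2}; cheapest assignment that respects the capacities:
  P1 (cap 6, load 6): Z-β, Z-γ — cost 4×3 + 2×8 = 28
  P2 (cap 6, load 5): Z-α — cost 5×2 = 10
  Shipping 38, fixed 30 → total 68.
  Any other capacity-feasible assignment to {P1, P2} ships for at least 38.
Compare {P2, P3}: its best feasible assignment gives total 69.
Compare {P2, P3, P4}: its best feasible assignment gives total 73.
Every other set of open sites that can feasibly serve all demand totals ≥ 69 even under its best assignment. Minimum: 68.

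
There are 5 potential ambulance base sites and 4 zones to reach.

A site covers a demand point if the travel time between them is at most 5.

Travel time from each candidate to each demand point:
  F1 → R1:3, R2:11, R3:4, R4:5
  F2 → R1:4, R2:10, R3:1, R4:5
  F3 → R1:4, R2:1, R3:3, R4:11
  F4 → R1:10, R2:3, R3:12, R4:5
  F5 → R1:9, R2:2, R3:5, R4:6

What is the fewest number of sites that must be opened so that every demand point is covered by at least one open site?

2

Coverage sets (demand points within 5 of each site):
  F1: {R1, R3, R4}
  F2: {R1, R3, R4}
  F3: {R1, R2, R3}
  F4: {R2, R4}
  F5: {R2, R3}
No single site covers all 4 demand points.
But {F1, F3} covers everything, so the minimum is 2.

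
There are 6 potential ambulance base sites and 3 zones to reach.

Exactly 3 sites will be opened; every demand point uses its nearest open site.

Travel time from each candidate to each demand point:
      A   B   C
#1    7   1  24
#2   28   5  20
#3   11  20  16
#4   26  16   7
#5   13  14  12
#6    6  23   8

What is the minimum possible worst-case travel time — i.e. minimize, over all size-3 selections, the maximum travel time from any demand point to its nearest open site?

Open {#1, #2, #4}.
  Farthest demand point is A at travel time 7 (to #1); all others are ≤ 7.
With {#1, #3, #4} the worst case is 7.
With {#1, #4, #5} the worst case is 7.
No size-3 selection achieves below 7.

7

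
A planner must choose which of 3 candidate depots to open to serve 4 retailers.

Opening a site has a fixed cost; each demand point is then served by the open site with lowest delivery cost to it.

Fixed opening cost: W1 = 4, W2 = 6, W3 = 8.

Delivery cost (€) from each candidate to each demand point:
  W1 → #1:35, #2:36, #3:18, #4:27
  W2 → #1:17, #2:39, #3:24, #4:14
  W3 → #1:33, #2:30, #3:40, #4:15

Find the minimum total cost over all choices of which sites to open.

Open {W1, W2}: assign each demand point to its cheapest open site.
  #1→W2 17, #2→W1 36, #3→W1 18, #4→W2 14
  delivery cost 85, fixed 10 → total 95.
Compare {W1, W2, W3}: delivery cost 79 + fixed 18 = 97.
Compare {W2, W3}: delivery cost 85 + fixed 14 = 99.
Compare {W2}: delivery cost 94 + fixed 6 = 100.
All other subsets cost ≥ 97. Minimum total cost: 95.

95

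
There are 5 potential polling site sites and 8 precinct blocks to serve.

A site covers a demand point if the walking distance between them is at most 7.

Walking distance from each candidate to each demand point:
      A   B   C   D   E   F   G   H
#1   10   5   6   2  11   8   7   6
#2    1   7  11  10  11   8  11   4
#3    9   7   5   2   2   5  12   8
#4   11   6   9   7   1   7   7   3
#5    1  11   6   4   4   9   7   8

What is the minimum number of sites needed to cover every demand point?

2

Coverage sets (demand points within 7 of each site):
  #1: {B, C, D, G, H}
  #2: {A, B, H}
  #3: {B, C, D, E, F}
  #4: {B, D, E, F, G, H}
  #5: {A, C, D, E, G}
No single site covers all 8 demand points.
But {#4, #5} covers everything, so the minimum is 2.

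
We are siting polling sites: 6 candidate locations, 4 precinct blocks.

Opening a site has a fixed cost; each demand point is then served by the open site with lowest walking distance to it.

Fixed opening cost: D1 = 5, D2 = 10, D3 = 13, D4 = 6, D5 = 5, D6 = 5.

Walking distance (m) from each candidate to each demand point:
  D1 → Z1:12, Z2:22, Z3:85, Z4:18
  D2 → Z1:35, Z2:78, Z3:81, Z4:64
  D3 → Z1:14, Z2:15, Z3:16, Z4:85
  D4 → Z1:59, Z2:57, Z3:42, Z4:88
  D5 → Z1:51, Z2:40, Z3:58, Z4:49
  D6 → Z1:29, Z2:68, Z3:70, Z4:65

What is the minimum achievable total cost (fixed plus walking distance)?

79

Open {D1, D3}: assign each demand point to its cheapest open site.
  Z1→D1 12, Z2→D3 15, Z3→D3 16, Z4→D1 18
  walking distance 61, fixed 18 → total 79.
Compare {D1, D3, D5}: walking distance 61 + fixed 23 = 84.
Compare {D1, D3, D6}: walking distance 61 + fixed 23 = 84.
Compare {D1, D3, D4}: walking distance 61 + fixed 24 = 85.
All other subsets cost ≥ 84. Minimum total cost: 79.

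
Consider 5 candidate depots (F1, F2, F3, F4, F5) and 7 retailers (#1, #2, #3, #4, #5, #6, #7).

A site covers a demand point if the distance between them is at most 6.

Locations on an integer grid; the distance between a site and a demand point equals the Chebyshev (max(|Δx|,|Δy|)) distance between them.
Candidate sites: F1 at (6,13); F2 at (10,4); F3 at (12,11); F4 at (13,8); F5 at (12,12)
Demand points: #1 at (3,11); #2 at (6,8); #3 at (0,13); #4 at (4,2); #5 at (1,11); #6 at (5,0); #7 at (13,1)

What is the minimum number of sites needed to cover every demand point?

Coverage sets (demand points within 6 of each site):
  F1: {#1, #2, #3, #5}
  F2: {#2, #4, #6, #7}
  F3: {#2}
  F4: {}
  F5: {#2}
No single site covers all 7 demand points.
But {F1, F2} covers everything, so the minimum is 2.

2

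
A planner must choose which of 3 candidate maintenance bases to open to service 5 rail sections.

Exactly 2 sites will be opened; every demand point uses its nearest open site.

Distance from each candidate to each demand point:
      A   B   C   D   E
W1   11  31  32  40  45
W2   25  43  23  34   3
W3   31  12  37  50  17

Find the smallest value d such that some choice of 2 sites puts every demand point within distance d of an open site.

34

Open {W1, W2}.
  Farthest demand point is D at distance 34 (to W2); all others are ≤ 34.
With {W2, W3} the worst case is 34.
With {W1, W3} the worst case is 40.
No size-2 selection achieves below 34.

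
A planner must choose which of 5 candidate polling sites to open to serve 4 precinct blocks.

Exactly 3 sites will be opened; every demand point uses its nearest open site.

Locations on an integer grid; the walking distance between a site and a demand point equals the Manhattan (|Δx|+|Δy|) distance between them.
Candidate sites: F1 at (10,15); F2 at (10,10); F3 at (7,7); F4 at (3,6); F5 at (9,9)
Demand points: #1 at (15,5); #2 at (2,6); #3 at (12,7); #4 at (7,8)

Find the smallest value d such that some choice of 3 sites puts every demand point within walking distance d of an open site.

10

Open {F1, F2, F3}.
  Farthest demand point is #1 at walking distance 10 (to F2); all others are ≤ 10.
With {F1, F2, F4} the worst case is 10.
With {F1, F2, F5} the worst case is 10.
No size-3 selection achieves below 10.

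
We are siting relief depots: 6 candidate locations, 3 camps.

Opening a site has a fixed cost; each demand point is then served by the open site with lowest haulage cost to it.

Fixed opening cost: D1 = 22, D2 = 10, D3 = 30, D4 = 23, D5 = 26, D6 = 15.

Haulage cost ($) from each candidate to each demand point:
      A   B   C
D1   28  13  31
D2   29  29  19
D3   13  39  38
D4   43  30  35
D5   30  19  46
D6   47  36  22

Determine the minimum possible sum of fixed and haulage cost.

Open {D2}: assign each demand point to its cheapest open site.
  A→D2 29, B→D2 29, C→D2 19
  haulage cost 77, fixed 10 → total 87.
Compare {D1, D2}: haulage cost 60 + fixed 32 = 92.
Compare {D1}: haulage cost 72 + fixed 22 = 94.
Compare {D1, D6}: haulage cost 63 + fixed 37 = 100.
All other subsets cost ≥ 92. Minimum total cost: 87.

87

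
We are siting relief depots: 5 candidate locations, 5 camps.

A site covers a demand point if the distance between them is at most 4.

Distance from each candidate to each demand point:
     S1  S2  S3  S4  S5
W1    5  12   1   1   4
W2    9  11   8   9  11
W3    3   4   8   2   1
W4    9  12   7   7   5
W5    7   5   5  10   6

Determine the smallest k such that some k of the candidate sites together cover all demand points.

2

Coverage sets (demand points within 4 of each site):
  W1: {S3, S4, S5}
  W2: {}
  W3: {S1, S2, S4, S5}
  W4: {}
  W5: {}
No single site covers all 5 demand points.
But {W1, W3} covers everything, so the minimum is 2.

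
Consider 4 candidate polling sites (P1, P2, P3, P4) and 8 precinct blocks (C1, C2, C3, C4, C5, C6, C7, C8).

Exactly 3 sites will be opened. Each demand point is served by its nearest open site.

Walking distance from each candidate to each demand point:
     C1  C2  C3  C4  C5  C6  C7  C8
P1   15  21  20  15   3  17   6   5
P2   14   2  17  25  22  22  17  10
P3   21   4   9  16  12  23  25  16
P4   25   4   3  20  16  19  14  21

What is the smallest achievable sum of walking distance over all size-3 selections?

Open {P1, P2, P4}.
  C1→P2 14, C2→P2 2, C3→P4 3, C4→P1 15, C5→P1 3, C6→P1 17, C7→P1 6, C8→P1 5  ⇒ total 65.
Compare {P1, P3, P4}: total 68.
Compare {P1, P2, P3}: total 71.
No size-3 selection does better; minimum is 65.

65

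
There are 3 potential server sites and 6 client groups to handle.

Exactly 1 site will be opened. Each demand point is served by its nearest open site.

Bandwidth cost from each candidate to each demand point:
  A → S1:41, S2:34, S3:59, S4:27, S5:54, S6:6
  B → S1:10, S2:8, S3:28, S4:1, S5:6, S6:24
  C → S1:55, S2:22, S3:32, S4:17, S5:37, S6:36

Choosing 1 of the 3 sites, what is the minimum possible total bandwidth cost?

77

Open {B}.
  S1→B 10, S2→B 8, S3→B 28, S4→B 1, S5→B 6, S6→B 24  ⇒ total 77.
Compare {C}: total 199.
Compare {A}: total 221.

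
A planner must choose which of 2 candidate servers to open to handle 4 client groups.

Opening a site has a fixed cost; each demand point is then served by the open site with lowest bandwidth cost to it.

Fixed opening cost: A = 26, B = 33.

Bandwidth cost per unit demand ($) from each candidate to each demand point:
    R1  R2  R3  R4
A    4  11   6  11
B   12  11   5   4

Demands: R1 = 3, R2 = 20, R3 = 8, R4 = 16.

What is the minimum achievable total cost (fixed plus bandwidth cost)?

Open {B}: assign each demand point to its cheapest open site.
  R1→B 3×12=36, R2→B 20×11=220, R3→B 8×5=40, R4→B 16×4=64
  bandwidth cost 360, fixed 33 → total 393.
Compare {A, B}: bandwidth cost 336 + fixed 59 = 395.
Compare {A}: bandwidth cost 456 + fixed 26 = 482.

393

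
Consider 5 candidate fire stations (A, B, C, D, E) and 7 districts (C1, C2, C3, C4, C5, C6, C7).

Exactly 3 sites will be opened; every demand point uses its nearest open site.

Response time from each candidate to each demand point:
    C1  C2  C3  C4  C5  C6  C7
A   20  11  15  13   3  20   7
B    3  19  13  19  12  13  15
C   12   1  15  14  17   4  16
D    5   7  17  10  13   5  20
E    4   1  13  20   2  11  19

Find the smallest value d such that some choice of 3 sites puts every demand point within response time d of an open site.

Open {A, B, C}.
  Farthest demand point is C3 at response time 13 (to B); all others are ≤ 13.
With {A, B, D} the worst case is 13.
With {A, B, E} the worst case is 13.
No size-3 selection achieves below 13.

13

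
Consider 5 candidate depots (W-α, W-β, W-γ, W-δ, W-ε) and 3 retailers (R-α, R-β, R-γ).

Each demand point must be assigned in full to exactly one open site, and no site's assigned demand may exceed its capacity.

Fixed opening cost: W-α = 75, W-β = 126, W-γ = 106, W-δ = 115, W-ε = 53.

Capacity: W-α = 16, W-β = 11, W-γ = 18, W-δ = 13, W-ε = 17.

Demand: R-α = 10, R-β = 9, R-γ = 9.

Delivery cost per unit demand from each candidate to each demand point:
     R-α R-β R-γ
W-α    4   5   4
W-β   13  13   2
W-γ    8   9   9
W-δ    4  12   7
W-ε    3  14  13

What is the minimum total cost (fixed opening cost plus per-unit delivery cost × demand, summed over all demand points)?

347

Open {W-α, W-β, W-ε}; cheapest assignment that respects the capacities:
  W-α (cap 16, load 9): R-β — cost 9×5 = 45
  W-β (cap 11, load 9): R-γ — cost 9×2 = 18
  W-ε (cap 17, load 10): R-α — cost 10×3 = 30
  Shipping 93, fixed 254 → total 347.
  Any other capacity-feasible assignment to {W-α, W-β, W-ε} ships for at least 93.
Compare {W-γ, W-ε}: its best feasible assignment gives total 351.
Compare {W-α, W-γ, W-ε}: its best feasible assignment gives total 381.
Every other set of open sites that can feasibly serve all demand totals ≥ 351 even under its best assignment. Minimum: 347.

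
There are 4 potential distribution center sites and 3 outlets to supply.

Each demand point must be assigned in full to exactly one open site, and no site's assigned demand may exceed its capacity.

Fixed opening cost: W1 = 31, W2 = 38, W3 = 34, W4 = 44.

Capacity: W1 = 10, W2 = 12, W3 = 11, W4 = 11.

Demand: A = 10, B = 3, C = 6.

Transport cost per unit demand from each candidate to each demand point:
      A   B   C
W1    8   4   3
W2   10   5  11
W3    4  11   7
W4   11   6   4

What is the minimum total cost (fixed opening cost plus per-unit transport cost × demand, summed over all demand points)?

Open {W1, W3}; cheapest assignment that respects the capacities:
  W1 (cap 10, load 9): B, C — cost 3×4 + 6×3 = 30
  W3 (cap 11, load 10): A — cost 10×4 = 40
  Shipping 70, fixed 65 → total 135.
  Any other capacity-feasible assignment to {W1, W3} ships for at least 70.
Compare {W3, W4}: its best feasible assignment gives total 160.
Compare {W1, W2, W3}: its best feasible assignment gives total 173.
Every other set of open sites that can feasibly serve all demand totals ≥ 160 even under its best assignment. Minimum: 135.

135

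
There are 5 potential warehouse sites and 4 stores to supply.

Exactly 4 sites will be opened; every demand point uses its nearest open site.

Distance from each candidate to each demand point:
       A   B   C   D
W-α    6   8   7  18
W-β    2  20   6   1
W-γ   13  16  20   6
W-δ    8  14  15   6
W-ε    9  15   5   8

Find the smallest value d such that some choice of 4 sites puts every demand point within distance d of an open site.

8

Open {W-α, W-β, W-γ, W-δ}.
  Farthest demand point is B at distance 8 (to W-α); all others are ≤ 8.
With {W-α, W-β, W-γ, W-ε} the worst case is 8.
With {W-α, W-β, W-δ, W-ε} the worst case is 8.
No size-4 selection achieves below 8.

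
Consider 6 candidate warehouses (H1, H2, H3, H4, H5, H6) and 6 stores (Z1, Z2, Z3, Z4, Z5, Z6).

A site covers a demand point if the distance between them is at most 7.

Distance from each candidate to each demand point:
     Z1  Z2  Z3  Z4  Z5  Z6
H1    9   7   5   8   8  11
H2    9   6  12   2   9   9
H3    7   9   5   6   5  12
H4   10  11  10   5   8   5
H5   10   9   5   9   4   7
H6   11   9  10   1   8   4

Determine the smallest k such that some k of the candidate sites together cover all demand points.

3

Coverage sets (demand points within 7 of each site):
  H1: {Z2, Z3}
  H2: {Z2, Z4}
  H3: {Z1, Z3, Z4, Z5}
  H4: {Z4, Z6}
  H5: {Z3, Z5, Z6}
  H6: {Z4, Z6}
No 2 sites suffice: every size-2 union leaves at least one demand point uncovered.
But {H1, H3, H4} covers everything, so the minimum is 3.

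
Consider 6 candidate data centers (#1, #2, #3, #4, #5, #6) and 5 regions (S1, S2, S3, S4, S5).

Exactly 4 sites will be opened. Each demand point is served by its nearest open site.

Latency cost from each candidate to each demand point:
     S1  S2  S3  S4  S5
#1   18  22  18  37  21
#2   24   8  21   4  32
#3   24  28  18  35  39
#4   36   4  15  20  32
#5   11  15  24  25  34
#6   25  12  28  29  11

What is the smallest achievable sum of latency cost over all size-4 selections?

45

Open {#2, #4, #5, #6}.
  S1→#5 11, S2→#4 4, S3→#4 15, S4→#2 4, S5→#6 11  ⇒ total 45.
Compare {#1, #2, #4, #6}: total 52.
Compare {#1, #2, #5, #6}: total 52.
No size-4 selection does better; minimum is 45.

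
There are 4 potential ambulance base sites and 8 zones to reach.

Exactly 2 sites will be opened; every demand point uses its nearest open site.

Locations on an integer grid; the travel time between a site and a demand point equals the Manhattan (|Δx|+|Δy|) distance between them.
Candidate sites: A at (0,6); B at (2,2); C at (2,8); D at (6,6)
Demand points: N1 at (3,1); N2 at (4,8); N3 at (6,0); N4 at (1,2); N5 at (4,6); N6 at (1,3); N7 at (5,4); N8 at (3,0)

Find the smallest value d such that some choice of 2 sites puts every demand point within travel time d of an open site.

Open {A, B}.
  Farthest demand point is N2 at travel time 6 (to A); all others are ≤ 6.
With {B, C} the worst case is 6.
With {B, D} the worst case is 6.
No size-2 selection achieves below 6.

6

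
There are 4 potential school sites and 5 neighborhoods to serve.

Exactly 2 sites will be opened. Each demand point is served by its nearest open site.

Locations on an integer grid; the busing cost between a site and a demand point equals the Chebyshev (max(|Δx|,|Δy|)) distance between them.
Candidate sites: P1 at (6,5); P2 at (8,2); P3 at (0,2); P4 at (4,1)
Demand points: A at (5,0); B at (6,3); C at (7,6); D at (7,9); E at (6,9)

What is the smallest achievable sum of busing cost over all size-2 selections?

Open {P1, P4}.
  A→P4 1, B→P1 2, C→P1 1, D→P1 4, E→P1 4  ⇒ total 12.
Compare {P1, P2}: total 14.
Compare {P1, P3}: total 16.
No size-2 selection does better; minimum is 12.

12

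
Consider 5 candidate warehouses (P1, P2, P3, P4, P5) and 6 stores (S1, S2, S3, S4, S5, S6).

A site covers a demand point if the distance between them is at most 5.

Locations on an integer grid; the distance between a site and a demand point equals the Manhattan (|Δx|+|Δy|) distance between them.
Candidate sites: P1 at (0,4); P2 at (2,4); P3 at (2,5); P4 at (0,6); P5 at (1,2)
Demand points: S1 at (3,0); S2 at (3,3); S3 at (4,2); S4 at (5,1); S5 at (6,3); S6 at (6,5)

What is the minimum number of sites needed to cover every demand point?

Coverage sets (demand points within 5 of each site):
  P1: {S2}
  P2: {S1, S2, S3, S5, S6}
  P3: {S2, S3, S6}
  P4: {}
  P5: {S1, S2, S3, S4}
No single site covers all 6 demand points.
But {P2, P5} covers everything, so the minimum is 2.

2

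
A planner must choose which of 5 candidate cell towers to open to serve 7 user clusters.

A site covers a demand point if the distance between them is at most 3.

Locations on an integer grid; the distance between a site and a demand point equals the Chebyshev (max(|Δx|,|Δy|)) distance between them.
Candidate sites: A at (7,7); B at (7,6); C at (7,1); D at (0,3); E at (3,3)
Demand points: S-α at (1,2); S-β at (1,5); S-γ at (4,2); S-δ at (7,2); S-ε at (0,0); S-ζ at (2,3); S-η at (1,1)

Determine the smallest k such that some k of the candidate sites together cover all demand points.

Coverage sets (demand points within 3 of each site):
  A: {}
  B: {}
  C: {S-γ, S-δ}
  D: {S-α, S-β, S-ε, S-ζ, S-η}
  E: {S-α, S-β, S-γ, S-ε, S-ζ, S-η}
No single site covers all 7 demand points.
But {C, D} covers everything, so the minimum is 2.

2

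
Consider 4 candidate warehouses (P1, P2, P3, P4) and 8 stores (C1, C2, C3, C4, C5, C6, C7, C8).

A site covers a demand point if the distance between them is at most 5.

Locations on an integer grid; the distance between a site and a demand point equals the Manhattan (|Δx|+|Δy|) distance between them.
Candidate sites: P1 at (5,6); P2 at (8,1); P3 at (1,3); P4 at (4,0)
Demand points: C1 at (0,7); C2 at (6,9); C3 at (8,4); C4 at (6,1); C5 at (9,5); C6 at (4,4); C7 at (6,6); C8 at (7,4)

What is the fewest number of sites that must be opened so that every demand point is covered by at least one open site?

Coverage sets (demand points within 5 of each site):
  P1: {C2, C3, C5, C6, C7, C8}
  P2: {C3, C4, C5, C8}
  P3: {C1, C6}
  P4: {C4, C6}
No 2 sites suffice: every size-2 union leaves at least one demand point uncovered.
But {P1, P2, P3} covers everything, so the minimum is 3.

3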